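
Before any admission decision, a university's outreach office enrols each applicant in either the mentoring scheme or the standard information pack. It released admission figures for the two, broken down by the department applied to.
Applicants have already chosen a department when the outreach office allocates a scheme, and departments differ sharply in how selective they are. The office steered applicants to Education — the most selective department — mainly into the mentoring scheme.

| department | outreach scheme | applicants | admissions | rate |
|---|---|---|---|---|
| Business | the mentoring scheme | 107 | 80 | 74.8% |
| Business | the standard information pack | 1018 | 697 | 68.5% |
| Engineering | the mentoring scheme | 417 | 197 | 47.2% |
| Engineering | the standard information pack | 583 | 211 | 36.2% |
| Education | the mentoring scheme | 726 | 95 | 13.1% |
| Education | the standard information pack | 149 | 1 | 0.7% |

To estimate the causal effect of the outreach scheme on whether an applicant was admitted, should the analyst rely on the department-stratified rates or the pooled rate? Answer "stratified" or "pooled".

the mentoring scheme is higher inside every department stratum but the standard information pack is higher in aggregate. Whether to stratify depends on how department relates to the outreach scheme.
The imbalance in department arose from how applicants were allocated, not from anything the outreach scheme did; and department independently affects the outcome. The pooled gap is confounded — condition on department.
Within each level — Business: 74.8% vs 68.5%; Engineering: 47.2% vs 36.2%; Education: 13.1% vs 0.7% — the mentoring scheme is higher every time.

stratified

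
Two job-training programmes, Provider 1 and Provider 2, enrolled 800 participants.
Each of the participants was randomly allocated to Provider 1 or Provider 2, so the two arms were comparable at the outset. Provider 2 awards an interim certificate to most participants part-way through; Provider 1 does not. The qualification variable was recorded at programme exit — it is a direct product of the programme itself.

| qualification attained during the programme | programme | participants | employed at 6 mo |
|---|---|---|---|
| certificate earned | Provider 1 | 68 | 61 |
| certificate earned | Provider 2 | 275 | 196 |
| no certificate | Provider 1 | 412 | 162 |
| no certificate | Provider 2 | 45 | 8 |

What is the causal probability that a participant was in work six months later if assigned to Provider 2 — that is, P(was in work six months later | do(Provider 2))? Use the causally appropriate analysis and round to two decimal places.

0.64

Within every qualification attained during the programme level Provider 1 has the higher rate, yet pooled Provider 2 does — Simpson's reversal.
Qualification attained during the programme is recorded after the programme and is itself shifted by it — it sits on the causal path from programme to outcome. Conditioning on a mediator would strip out part of the effect we want; the pooled comparison gives the total causal effect.
So P(outcome | do(Provider 2)) is just the pooled rate for Provider 2: 204/320 = 0.637.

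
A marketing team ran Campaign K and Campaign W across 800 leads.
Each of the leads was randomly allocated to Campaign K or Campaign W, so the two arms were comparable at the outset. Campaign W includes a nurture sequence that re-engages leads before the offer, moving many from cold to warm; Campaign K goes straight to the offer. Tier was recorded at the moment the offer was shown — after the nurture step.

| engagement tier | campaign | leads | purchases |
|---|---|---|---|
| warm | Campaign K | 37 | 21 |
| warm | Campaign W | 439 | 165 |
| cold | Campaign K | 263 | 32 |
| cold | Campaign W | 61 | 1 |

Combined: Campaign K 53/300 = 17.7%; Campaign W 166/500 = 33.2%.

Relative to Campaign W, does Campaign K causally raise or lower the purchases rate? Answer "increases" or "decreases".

decreases

The engagement tier-specific comparison favours Campaign K throughout, but the pooled figures favour Campaign W. The question is whether to condition on engagement tier.
Engagement tier here is a post-treatment variable shaped by the campaign; conditioning on it would introduce bias rather than remove it. The overall comparison is the causal one.
Pooled: Campaign K 17.7% vs Campaign W 33.2%; Campaign W is higher overall.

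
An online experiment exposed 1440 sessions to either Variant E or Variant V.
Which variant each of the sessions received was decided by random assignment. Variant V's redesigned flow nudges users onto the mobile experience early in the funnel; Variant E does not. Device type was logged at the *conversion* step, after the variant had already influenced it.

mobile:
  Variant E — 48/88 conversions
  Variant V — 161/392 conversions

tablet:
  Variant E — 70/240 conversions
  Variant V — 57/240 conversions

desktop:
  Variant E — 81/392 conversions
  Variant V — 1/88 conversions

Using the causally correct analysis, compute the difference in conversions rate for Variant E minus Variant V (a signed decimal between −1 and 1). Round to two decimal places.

Device type lies on the pathway variant → device type → outcome, so adjusting for it blocks the indirect effect. For the total causal effect of variant, use the unadjusted pooled rates.
The causal difference is the pooled difference: 0.276 − 0.304 = -0.028.

-0.03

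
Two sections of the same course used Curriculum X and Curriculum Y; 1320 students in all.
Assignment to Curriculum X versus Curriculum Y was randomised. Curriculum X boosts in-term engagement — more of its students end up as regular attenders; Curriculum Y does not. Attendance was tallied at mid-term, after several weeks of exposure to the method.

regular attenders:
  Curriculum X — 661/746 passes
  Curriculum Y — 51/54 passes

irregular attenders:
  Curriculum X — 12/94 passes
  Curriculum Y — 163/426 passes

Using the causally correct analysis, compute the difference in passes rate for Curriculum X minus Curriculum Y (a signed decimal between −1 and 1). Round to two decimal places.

The stratified and pooled comparisons disagree (Curriculum Y wins within each mid-term attendance; Curriculum X wins overall), so the answer turns on the causal role of mid-term attendance.
Mid-term attendance here is a post-treatment variable shaped by the teaching method; conditioning on it would introduce bias rather than remove it. The overall comparison is the causal one.
The causal difference is the pooled difference: 0.801 − 0.446 = +0.355.

+0.36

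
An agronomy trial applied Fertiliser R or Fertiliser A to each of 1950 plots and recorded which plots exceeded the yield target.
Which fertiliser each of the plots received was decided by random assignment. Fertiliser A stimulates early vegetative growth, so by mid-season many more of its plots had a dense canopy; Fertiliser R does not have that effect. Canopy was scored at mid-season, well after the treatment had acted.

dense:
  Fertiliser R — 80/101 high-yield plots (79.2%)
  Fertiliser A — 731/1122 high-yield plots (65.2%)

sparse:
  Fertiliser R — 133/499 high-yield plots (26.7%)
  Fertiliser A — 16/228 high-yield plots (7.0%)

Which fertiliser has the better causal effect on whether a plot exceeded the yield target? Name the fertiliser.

Fertiliser A

The stratified and pooled comparisons disagree (Fertiliser R wins within each mid-season canopy; Fertiliser A wins overall), so the answer turns on the causal role of mid-season canopy.
Mid-season canopy is recorded after the fertiliser and is itself shifted by it — it sits on the causal path from fertiliser to outcome. Conditioning on a mediator would strip out part of the effect we want; the pooled comparison gives the total causal effect.
Pooled: Fertiliser R 35.5% vs Fertiliser A 55.3%; Fertiliser A is higher overall.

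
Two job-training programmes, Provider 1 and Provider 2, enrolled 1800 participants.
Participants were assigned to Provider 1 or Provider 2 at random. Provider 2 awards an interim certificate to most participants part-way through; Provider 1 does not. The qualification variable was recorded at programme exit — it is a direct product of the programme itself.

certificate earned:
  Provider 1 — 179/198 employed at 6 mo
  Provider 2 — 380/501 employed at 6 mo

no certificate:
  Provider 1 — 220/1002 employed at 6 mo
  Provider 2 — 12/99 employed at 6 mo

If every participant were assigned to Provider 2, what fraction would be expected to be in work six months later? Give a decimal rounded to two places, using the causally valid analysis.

The stratified and pooled comparisons disagree (Provider 1 wins within each qualification attained during the programme; Provider 2 wins overall), so the answer turns on the causal role of qualification attained during the programme.
Stratifying would compare programmes among participants the programmes themselves sorted into qualification attained during the programme groups — a form of selection on an intermediate. The unconditioned pooled rates give the total causal effect.
So P(outcome | do(Provider 2)) is just the pooled rate for Provider 2: 392/600 = 0.653.

0.65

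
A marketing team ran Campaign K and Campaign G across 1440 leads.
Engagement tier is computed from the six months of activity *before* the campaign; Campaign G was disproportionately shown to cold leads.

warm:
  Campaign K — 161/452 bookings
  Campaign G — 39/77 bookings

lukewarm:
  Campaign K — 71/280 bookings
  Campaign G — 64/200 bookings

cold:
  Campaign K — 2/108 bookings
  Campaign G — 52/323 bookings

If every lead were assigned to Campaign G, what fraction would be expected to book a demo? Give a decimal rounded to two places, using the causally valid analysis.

The engagement tier-specific comparison favours Campaign G throughout, but the pooled figures favour Campaign K. The question is whether to condition on engagement tier.
The imbalance in engagement tier arose from how leads were allocated, not from anything the campaign did; and engagement tier independently affects the outcome. The pooled gap is confounded — condition on engagement tier.
Standardising Campaign G to the population engagement tier mix: 0.367·39/77 + 0.333·64/200 + 0.299·52/323 = 0.341.

0.34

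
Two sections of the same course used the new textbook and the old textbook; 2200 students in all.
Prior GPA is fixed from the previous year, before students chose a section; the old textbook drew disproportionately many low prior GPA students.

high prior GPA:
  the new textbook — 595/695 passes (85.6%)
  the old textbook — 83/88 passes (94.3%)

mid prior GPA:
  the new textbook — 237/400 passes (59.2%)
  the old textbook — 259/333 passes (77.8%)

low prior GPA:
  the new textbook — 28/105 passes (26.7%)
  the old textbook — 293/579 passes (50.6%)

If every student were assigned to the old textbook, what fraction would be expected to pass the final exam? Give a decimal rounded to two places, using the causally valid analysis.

0.75

The stratified and pooled comparisons disagree (the old textbook wins within each prior GPA band; the new textbook wins overall), so the answer turns on the causal role of prior GPA band.
Prior GPA band is set before the teaching method has any effect — it is not caused by the teaching method — and it independently drives the outcome. That makes it a confounder, so the causal comparison is within prior GPA band levels.
Standardising the old textbook to the population prior GPA band mix: 0.356·83/88 + 0.333·259/333 + 0.311·293/579 = 0.752.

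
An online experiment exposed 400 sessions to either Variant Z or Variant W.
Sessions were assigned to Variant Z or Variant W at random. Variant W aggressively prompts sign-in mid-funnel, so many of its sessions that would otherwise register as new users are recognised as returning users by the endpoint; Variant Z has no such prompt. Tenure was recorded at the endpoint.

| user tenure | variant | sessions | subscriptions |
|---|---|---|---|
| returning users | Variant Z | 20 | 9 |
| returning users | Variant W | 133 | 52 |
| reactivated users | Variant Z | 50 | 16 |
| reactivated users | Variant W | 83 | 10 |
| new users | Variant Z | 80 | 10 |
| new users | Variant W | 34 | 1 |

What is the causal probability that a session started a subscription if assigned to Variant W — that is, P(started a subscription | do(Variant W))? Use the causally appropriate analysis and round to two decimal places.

0.25

The user tenure-specific comparison favours Variant Z throughout, but the pooled figures favour Variant W. The question is whether to condition on user tenure.
User tenure here is a post-treatment variable shaped by the variant; conditioning on it would introduce bias rather than remove it. The overall comparison is the causal one.
So P(outcome | do(Variant W)) is just the pooled rate for Variant W: 63/250 = 0.252.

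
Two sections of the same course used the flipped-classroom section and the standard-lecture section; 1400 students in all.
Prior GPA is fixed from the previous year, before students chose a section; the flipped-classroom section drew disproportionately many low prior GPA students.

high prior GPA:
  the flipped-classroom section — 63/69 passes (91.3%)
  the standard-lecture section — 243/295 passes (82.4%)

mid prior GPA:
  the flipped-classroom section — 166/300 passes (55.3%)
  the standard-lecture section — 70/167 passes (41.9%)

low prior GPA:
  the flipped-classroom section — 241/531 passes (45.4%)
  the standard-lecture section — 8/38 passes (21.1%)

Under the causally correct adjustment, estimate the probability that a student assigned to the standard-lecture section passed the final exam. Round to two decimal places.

Prior GPA band differs across teaching methods for reasons unrelated to any effect of the teaching method itself, and it separately predicts the outcome — a classic confounder. We must compare within prior GPA band levels.
Standardising the standard-lecture section to the population prior GPA band mix: 0.260·243/295 + 0.334·70/167 + 0.406·8/38 = 0.440.

0.44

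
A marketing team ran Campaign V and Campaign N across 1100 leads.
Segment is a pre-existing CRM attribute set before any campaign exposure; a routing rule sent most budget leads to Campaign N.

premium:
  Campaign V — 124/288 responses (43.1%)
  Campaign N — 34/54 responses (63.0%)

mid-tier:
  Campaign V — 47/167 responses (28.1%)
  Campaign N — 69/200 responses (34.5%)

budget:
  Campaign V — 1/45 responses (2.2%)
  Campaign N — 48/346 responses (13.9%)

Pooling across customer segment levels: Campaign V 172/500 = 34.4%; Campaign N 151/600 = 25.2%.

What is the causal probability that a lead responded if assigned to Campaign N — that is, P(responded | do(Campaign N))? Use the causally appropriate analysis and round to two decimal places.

0.36

Nothing the campaign does changes customer segment; the imbalance is an allocation artefact. With customer segment also predicting the outcome, the pooled figure is confounded, and the within-stratum comparison is the causal one.
Standardising Campaign N to the population customer segment mix: 0.311·34/54 + 0.334·69/200 + 0.355·48/346 = 0.360.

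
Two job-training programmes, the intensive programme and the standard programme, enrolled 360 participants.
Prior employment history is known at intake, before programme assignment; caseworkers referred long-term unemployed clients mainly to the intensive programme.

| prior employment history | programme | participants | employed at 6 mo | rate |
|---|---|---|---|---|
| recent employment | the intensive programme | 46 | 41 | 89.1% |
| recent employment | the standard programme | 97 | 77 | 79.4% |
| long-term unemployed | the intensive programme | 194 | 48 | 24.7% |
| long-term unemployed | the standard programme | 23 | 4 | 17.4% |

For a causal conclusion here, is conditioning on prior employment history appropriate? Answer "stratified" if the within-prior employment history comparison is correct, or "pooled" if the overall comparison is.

stratified

Prior employment history is set before the programme has any effect — it is not caused by the programme — and it independently drives the outcome. That makes it a confounder, so the causal comparison is within prior employment history levels.
Within each level — recent employment: 89.1% vs 79.4%; long-term unemployed: 24.7% vs 17.4% — the intensive programme is higher every time.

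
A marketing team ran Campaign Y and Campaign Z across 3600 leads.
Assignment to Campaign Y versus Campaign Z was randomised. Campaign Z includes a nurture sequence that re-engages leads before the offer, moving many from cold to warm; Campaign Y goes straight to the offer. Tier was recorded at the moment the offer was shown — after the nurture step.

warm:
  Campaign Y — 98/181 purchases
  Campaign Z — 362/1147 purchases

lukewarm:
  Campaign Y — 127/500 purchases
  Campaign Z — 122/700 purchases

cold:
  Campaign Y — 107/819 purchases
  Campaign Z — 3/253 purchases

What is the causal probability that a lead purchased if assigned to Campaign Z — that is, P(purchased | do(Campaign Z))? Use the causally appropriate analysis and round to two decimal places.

0.23

Engagement tier is downstream of the campaign. One should not condition on a consequence of treatment, so the overall rates are the right comparison.
So P(outcome | do(Campaign Z)) is just the pooled rate for Campaign Z: 487/2100 = 0.232.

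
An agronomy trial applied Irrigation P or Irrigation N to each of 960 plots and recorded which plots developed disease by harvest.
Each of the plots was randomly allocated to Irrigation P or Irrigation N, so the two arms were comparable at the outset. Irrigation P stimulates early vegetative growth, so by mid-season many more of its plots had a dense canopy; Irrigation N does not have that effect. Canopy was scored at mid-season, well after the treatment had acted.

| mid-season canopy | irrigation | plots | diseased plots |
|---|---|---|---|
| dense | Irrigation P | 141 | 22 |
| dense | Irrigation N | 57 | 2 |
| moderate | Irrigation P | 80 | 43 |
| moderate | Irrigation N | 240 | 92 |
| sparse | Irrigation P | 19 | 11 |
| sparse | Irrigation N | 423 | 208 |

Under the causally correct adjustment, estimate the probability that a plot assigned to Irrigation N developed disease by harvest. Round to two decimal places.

0.42

Mid-season canopy is downstream of the irrigation. One should not condition on a consequence of treatment, so the overall rates are the right comparison.
So P(outcome | do(Irrigation N)) is just the pooled rate for Irrigation N: 302/720 = 0.419.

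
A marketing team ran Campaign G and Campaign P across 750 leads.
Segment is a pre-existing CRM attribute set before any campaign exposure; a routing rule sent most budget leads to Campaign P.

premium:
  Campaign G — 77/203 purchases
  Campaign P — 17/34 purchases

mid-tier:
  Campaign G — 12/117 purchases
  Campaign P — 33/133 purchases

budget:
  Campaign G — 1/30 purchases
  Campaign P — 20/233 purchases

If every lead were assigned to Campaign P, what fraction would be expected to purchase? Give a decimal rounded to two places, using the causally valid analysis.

The customer segment-specific comparison favours Campaign P throughout, but the pooled figures favour Campaign G. The question is whether to condition on customer segment.
Here customer segment is a common cause — it drives both which campaign a case falls under and the outcome. The crude comparison mixes populations; the stratum-specific rates are the causally relevant ones.
Standardising Campaign P to the population customer segment mix: 0.316·17/34 + 0.333·33/133 + 0.351·20/233 = 0.271.

0.27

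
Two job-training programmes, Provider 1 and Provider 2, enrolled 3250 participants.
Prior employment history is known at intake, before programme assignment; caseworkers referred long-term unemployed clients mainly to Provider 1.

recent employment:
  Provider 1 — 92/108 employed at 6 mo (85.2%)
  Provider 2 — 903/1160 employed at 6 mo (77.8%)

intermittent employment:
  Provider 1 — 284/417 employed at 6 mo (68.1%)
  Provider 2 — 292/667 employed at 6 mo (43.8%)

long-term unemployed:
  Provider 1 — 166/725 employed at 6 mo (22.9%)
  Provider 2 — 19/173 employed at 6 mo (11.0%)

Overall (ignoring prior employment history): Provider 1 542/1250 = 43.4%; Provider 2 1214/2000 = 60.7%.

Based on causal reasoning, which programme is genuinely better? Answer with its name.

Provider 1

Nothing the programme does changes prior employment history; the imbalance is an allocation artefact. With prior employment history also predicting the outcome, the pooled figure is confounded, and the within-stratum comparison is the causal one.
Within each level — recent employment: 85.2% vs 77.8%; intermittent employment: 68.1% vs 43.8%; long-term unemployed: 22.9% vs 11.0% — Provider 1 is higher every time.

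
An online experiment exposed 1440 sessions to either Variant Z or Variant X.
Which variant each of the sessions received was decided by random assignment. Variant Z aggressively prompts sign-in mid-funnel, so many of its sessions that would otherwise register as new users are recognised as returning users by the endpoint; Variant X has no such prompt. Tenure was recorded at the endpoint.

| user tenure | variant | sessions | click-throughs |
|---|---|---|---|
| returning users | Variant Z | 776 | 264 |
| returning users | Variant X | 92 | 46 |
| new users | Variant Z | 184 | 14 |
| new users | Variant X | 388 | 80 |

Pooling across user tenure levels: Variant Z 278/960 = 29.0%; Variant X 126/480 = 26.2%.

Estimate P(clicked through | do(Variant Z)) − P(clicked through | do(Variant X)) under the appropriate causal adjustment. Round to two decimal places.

User tenure is downstream of the variant. One should not condition on a consequence of treatment, so the overall rates are the right comparison.
The causal difference is the pooled difference: 0.290 − 0.263 = +0.027.

+0.03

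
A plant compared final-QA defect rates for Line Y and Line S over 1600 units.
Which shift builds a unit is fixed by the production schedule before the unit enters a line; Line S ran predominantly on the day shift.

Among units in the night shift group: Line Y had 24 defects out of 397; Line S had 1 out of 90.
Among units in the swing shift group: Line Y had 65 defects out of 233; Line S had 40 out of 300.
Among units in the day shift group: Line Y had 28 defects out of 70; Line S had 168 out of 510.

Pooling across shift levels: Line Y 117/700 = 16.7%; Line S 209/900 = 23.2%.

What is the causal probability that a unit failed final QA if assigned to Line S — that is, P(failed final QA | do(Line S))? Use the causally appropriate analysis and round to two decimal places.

The imbalance in shift arose from how units were allocated, not from anything the line did; and shift independently affects the outcome. The pooled gap is confounded — condition on shift.
Standardising Line S to the population shift mix: 0.304·1/90 + 0.333·40/300 + 0.362·168/510 = 0.167.

0.17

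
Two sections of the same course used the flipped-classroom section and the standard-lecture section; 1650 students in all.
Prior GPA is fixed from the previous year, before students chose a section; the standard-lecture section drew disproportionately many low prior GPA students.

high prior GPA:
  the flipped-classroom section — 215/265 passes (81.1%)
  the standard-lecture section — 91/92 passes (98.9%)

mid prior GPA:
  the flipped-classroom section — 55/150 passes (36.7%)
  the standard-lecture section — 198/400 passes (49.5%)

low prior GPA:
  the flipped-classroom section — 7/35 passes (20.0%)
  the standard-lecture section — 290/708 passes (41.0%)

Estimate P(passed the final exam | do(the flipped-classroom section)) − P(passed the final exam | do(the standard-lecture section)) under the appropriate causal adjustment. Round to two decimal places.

-0.18

the standard-lecture section is higher inside every prior GPA band stratum but the flipped-classroom section is higher in aggregate. Whether to stratify depends on how prior GPA band relates to the teaching method.
Nothing the teaching method does changes prior GPA band; the imbalance is an allocation artefact. With prior GPA band also predicting the outcome, the pooled figure is confounded, and the within-stratum comparison is the causal one.
Adjusting over the population distribution of prior GPA band: 0.216·(0.811−0.989) + 0.333·(0.367−0.495) + 0.450·(0.200−0.410) = -0.176.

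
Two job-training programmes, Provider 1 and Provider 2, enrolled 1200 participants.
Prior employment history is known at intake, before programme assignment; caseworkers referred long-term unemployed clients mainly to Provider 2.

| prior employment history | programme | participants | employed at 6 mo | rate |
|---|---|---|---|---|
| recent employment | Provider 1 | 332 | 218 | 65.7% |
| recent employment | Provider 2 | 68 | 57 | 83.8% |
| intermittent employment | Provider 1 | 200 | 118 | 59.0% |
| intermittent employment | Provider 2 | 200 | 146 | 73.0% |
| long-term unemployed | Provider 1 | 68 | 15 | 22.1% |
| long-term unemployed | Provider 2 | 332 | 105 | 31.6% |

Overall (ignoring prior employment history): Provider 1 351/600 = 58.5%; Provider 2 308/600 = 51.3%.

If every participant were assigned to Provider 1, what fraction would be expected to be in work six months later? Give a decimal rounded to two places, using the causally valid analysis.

Since prior employment history is a pre-existing factor (not a product of the programme) and it affects the outcome on its own, it is a confounder. The stratified rates, not the pooled rate, identify the causal effect.
Standardising Provider 1 to the population prior employment history mix: 0.333·218/332 + 0.333·118/200 + 0.333·15/68 = 0.489.

0.49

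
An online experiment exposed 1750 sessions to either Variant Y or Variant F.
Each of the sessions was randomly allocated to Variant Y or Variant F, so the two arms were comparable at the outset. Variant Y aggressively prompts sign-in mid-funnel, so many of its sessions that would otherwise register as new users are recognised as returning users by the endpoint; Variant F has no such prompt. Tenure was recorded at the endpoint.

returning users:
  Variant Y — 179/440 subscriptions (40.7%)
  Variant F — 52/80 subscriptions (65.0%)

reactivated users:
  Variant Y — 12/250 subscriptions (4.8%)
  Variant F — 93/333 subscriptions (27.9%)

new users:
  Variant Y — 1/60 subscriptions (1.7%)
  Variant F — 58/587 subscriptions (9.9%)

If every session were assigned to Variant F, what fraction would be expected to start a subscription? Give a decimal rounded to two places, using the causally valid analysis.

Within every user tenure level Variant F has the higher rate, yet pooled Variant Y does — Simpson's reversal.
User tenure lies on the pathway variant → user tenure → outcome, so adjusting for it blocks the indirect effect. For the total causal effect of variant, use the unadjusted pooled rates.
So P(outcome | do(Variant F)) is just the pooled rate for Variant F: 203/1000 = 0.203.

0.20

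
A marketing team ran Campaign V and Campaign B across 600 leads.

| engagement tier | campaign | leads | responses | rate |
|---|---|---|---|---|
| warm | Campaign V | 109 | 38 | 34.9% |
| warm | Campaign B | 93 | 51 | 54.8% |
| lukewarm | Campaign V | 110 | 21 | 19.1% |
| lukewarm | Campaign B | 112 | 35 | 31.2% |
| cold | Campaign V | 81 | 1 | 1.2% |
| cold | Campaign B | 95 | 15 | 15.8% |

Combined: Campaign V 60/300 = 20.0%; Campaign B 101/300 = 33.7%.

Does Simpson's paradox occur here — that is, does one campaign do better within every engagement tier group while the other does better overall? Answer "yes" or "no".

Within each engagement tier level (warm 34.9% vs 54.8%; lukewarm 19.1% vs 31.2%; cold 1.2% vs 15.8%), Campaign B has the higher rate every time. Pooled: 20.0% vs 33.7% — Campaign B has the higher rate overall. They agree.

no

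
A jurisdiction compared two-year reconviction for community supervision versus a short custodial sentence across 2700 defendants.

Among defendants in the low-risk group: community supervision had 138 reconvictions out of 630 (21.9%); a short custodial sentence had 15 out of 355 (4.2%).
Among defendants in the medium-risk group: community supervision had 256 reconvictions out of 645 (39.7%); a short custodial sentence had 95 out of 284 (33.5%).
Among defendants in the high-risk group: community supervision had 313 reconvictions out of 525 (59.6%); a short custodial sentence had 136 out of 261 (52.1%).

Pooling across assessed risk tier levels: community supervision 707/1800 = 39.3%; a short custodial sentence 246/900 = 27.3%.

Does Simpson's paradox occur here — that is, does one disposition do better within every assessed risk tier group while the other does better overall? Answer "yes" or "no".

Within each assessed risk tier level (low-risk 21.9% vs 4.2%; medium-risk 39.7% vs 33.5%; high-risk 59.6% vs 52.1%), a short custodial sentence has the lower rate every time. Pooled: 39.3% vs 27.3% — a short custodial sentence has the lower rate overall. They agree.

no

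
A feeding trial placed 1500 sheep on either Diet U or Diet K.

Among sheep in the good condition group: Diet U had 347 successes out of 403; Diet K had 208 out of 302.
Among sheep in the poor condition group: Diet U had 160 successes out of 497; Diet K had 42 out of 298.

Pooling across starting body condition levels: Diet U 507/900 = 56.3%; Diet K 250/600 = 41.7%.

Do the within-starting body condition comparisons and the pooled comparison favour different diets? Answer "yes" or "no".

Within each starting body condition level (good condition 86.1% vs 68.9%; poor condition 32.2% vs 14.1%), Diet U has the higher rate every time. Pooled: 56.3% vs 41.7% — Diet U has the higher rate overall. They agree.

no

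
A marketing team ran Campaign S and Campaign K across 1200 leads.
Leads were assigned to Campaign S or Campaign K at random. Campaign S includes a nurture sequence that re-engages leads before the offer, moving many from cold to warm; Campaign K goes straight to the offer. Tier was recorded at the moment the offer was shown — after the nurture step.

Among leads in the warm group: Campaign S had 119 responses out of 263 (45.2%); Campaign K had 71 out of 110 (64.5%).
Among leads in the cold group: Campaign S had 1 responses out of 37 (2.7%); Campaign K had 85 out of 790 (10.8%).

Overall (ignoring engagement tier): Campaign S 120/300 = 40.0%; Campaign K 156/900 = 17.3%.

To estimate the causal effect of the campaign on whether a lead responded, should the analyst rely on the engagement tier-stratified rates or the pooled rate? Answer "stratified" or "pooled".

pooled

The engagement tier-specific comparison favours Campaign K throughout, but the pooled figures favour Campaign S. The question is whether to condition on engagement tier.
The distribution of engagement tier is itself part of what the campaign does — it is an intermediate outcome. Holding it fixed would remove that part of the effect; the total effect is the pooled difference.
Pooled: Campaign S 40.0% vs Campaign K 17.3%; Campaign S is higher overall.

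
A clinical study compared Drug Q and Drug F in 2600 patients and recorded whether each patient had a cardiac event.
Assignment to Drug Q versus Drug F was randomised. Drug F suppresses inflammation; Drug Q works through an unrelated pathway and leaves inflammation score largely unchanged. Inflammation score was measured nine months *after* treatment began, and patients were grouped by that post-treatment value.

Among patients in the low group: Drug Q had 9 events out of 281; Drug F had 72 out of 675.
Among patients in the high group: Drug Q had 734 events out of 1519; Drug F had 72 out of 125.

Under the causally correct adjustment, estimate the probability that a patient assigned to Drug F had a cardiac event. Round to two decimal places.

0.18

The inflammation score-specific comparison favours Drug Q throughout, but the pooled figures favour Drug F. The question is whether to condition on inflammation score.
Inflammation score lies on the pathway drug → inflammation score → outcome, so adjusting for it blocks the indirect effect. For the total causal effect of drug, use the unadjusted pooled rates.
So P(outcome | do(Drug F)) is just the pooled rate for Drug F: 144/800 = 0.180.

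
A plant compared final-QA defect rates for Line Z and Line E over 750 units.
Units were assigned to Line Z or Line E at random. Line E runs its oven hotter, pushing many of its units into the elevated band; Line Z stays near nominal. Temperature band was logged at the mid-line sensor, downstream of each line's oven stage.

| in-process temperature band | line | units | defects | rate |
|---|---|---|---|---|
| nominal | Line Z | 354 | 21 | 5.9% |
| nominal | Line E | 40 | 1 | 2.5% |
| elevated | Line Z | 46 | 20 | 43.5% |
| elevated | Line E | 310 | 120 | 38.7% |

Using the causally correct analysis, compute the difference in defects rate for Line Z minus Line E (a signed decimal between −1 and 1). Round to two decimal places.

-0.24

In-process temperature band here is a post-treatment variable shaped by the line; conditioning on it would introduce bias rather than remove it. The overall comparison is the causal one.
The causal difference is the pooled difference: 0.102 − 0.346 = -0.243.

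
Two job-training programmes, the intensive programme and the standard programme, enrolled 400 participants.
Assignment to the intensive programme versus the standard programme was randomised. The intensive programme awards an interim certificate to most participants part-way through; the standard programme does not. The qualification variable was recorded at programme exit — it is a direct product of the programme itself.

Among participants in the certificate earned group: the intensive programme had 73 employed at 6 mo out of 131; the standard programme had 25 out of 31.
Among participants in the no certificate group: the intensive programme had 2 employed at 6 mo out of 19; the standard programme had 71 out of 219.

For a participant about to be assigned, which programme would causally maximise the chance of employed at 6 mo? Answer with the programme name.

the intensive programme

Qualification attained during the programme is downstream of the programme. One should not condition on a consequence of treatment, so the overall rates are the right comparison.
Pooled: the intensive programme 50.0% vs the standard programme 38.4%; the intensive programme is higher overall.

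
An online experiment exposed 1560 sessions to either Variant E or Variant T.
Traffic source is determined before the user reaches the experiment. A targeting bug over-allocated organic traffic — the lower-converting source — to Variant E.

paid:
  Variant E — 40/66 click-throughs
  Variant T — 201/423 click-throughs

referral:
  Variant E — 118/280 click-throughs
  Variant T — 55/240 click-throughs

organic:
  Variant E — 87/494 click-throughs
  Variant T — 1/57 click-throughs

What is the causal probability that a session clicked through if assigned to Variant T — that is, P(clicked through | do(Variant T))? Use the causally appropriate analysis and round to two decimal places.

The stratified and pooled comparisons disagree (Variant E wins within each traffic source; Variant T wins overall), so the answer turns on the causal role of traffic source.
Since traffic source is a pre-existing factor (not a product of the variant) and it affects the outcome on its own, it is a confounder. The stratified rates, not the pooled rate, identify the causal effect.
Standardising Variant T to the population traffic source mix: 0.313·201/423 + 0.333·55/240 + 0.353·1/57 = 0.232.

0.23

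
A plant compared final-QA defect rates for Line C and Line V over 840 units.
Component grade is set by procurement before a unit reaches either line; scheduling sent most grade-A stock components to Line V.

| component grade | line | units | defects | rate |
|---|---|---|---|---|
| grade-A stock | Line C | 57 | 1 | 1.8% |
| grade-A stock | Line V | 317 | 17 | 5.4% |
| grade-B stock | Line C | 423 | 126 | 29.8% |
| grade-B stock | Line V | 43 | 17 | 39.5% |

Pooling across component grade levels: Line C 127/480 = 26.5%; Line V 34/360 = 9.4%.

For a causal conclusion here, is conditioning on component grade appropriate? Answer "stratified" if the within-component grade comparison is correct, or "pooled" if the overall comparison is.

Within every component grade level Line C has the lower rate, yet pooled Line V does — Simpson's reversal.
The imbalance in component grade arose from how units were allocated, not from anything the line did; and component grade independently affects the outcome. The pooled gap is confounded — condition on component grade.
Within each level — grade-A stock: 1.8% vs 5.4%; grade-B stock: 29.8% vs 39.5% — Line C is lower every time.

stratified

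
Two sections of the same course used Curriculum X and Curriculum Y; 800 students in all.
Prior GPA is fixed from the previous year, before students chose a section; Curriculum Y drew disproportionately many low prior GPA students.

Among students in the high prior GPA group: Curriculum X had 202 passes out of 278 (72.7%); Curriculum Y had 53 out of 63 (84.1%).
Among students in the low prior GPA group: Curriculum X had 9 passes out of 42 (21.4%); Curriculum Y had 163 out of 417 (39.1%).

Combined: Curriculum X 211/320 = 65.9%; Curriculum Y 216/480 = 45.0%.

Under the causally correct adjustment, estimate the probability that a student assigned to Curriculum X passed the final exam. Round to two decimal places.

Curriculum Y is higher inside every prior GPA band stratum but Curriculum X is higher in aggregate. Whether to stratify depends on how prior GPA band relates to the teaching method.
Prior GPA band differs across teaching methods for reasons unrelated to any effect of the teaching method itself, and it separately predicts the outcome — a classic confounder. We must compare within prior GPA band levels.
Standardising Curriculum X to the population prior GPA band mix: 0.426·202/278 + 0.574·9/42 = 0.433.

0.43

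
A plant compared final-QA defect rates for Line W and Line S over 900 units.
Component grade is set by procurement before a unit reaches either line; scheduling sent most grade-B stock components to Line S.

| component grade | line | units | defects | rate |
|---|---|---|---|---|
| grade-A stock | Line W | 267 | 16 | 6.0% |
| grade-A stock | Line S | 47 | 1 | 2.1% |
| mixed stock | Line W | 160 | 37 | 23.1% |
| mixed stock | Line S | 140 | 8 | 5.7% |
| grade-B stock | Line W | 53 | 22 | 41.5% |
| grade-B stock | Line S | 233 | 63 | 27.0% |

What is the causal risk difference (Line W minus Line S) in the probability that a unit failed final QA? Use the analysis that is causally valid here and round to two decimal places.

+0.12

Nothing the line does changes component grade; the imbalance is an allocation artefact. With component grade also predicting the outcome, the pooled figure is confounded, and the within-stratum comparison is the causal one.
Adjusting over the population distribution of component grade: 0.349·(0.060−0.021) + 0.333·(0.231−0.057) + 0.318·(0.415−0.270) = +0.118.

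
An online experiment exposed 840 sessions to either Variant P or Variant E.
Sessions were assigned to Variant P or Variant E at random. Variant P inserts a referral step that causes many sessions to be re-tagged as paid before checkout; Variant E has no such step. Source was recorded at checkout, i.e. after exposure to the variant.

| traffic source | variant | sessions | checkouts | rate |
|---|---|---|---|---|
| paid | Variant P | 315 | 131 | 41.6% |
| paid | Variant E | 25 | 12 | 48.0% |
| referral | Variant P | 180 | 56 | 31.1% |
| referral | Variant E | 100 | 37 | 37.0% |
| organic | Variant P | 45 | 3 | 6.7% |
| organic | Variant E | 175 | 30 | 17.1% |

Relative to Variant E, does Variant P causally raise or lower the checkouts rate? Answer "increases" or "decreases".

Variant E is higher inside every traffic source stratum but Variant P is higher in aggregate. Whether to stratify depends on how traffic source relates to the variant.
Traffic source is downstream of the variant. One should not condition on a consequence of treatment, so the overall rates are the right comparison.
Pooled: Variant P 35.2% vs Variant E 26.3%; Variant P is higher overall.

increases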